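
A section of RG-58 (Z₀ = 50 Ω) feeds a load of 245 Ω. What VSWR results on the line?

VSWR ≈ 4.9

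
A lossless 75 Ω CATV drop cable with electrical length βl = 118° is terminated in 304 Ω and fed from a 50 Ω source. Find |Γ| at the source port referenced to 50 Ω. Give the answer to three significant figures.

tan(βl) = -1.88
Z_in = Z_0·(Z_L + jZ_0·tanβl)/(Z_0 + jZ_L·tanβl) = 23.3 + j36.8 Ω
Γ_s = (Z_in − Z_s)/(Z_in + Z_s) = (-26.7 + j36.8)/(73.3 + j36.8), |Γ_s| = 0.554

|Γ| ≈ 0.554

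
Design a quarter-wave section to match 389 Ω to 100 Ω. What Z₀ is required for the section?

Z_qwt ≈ 197 Ω

Z_qwt = √(Z_0·R_L) = √(100 × 389) = √38900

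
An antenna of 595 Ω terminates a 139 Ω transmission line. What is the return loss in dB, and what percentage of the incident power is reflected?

RL ≈ 4.13 dB; 38.6% of incident power reflected

Γ = (595 − 139)/(595 + 139) = 0.621
RL = −20·log₁₀(0.621) = 4.13 dB
P_refl/P_inc = |Γ|² = 0.386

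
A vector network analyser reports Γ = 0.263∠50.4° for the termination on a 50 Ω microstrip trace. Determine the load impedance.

Z_L = Z_0·(1 + Γ)/(1 − Γ) = 50·(1.17 + j0.203)/(0.832 − j0.203)

Z_L ≈ 63.4 + j27.6 Ω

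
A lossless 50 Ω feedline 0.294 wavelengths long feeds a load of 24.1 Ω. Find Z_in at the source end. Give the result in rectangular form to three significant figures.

Z_in ≈ 83.2 − j34.8 Ω

βl = 2π × 0.294 = 106°
tan(βl) = tan(106°) = -3.52
Z_in = Z_0·(Z_L + jZ_0·tanβl)/(Z_0 + jZ_L·tanβl)
     = 50·(24.1 − j176)/(50 − j84.9)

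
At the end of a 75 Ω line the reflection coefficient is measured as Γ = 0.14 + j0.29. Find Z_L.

Z_L ≈ 81.6 + j52.8 Ω

Z_L = Z_0·(1 + Γ)/(1 − Γ) = 75·(1.14 + j0.29)/(0.86 − j0.29)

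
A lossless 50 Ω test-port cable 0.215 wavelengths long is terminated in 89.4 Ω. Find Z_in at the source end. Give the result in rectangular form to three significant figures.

Z_in ≈ 28.9 − j7.56 Ω

βl = 2π × 0.215 = 77.4°
tan(βl) = tan(77.4°) = 4.47
Z_in = Z_0·(Z_L + jZ_0·tanβl)/(Z_0 + jZ_L·tanβl)
     = 50·(89.4 + j224)/(50 + j400)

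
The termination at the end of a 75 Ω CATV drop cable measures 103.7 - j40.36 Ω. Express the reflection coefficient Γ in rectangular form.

Γ = (Z_L − Z_0)/(Z_L + Z_0) = (28.7 − j40.36)/(178.7 − j40.36)

Γ ≈ 0.201 − j0.18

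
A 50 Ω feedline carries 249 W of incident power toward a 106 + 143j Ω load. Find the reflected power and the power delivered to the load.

|Γ| = |(56 + j143)/(156 + j143)| = 0.726
|Γ|² = 0.527
P_refl = |Γ|²·P_inc = 131 W, P_del = (1 − |Γ|²)·P_inc = 118 W

P_reflected ≈ 131 W; P_delivered ≈ 118 W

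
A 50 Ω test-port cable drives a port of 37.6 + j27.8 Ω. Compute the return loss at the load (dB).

RL ≈ 9.6 dB

Γ = (-12.4 + j27.8)/(87.6 + j27.8), |Γ| = 0.331
RL = −20·log₁₀|Γ| = −20·log₁₀(0.331)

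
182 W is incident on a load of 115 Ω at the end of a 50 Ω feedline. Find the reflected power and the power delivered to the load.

Γ = (115 − 50)/(115 + 50) = 0.394
|Γ|² = 0.155
P_refl = |Γ|²·P_inc = 28.2 W, P_del = (1 − |Γ|²)·P_inc = 154 W

P_reflected ≈ 28.2 W; P_delivered ≈ 154 W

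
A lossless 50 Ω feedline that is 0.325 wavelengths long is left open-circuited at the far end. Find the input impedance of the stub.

Z_in ≈ +j25.5 Ω

βl = 2π × 0.325 = 117°
tan(βl) = -1.96
For an open-circuited stub, Z_in = −jZ_0·cot(βl) = −jZ_0/tan(βl)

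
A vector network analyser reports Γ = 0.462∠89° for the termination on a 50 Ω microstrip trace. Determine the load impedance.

Z_L = Z_0·(1 + Γ)/(1 − Γ) = 50·(1.01 + j0.462)/(0.992 − j0.462)

Z_L ≈ 32.8 + j38.6 Ω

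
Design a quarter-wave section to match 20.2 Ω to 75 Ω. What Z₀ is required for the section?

Z_qwt = √(Z_0·R_L) = √(75 × 20.2) = √1515

Z_qwt ≈ 38.9 Ω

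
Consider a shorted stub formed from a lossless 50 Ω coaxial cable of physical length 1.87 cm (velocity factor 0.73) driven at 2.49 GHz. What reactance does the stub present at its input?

λ = v/f = 0.73·c / 2.49 GHz = 0.088 m
βl = 2π·l/λ = 2π × 0.213 = 76.5°
tan(βl) = 4.18
For a shorted stub, Z_in = jZ_0·tan(βl)

X_in ≈ 209 Ω (inductive)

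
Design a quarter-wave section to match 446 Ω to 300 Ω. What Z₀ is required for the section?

Z_qwt = √(Z_0·R_L) = √(300 × 446) = √133800

Z_qwt ≈ 366 Ω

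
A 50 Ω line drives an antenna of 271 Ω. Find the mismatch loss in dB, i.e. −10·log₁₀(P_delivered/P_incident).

Γ = (271 − 50)/(271 + 50) = 0.688
|Γ|² = 0.474, so P_del/P_inc = 1 − |Γ|² = 0.526
ML = −10·log₁₀(1 − |Γ|²)

mismatch loss ≈ 2.79 dB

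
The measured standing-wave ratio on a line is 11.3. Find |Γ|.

|Γ| = (S − 1)/(S + 1) = (11.3 − 1)/(11.3 + 1) = 10.3/12.3

|Γ| ≈ 0.837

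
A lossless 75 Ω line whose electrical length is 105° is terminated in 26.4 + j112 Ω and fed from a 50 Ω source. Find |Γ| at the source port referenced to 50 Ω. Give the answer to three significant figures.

|Γ| ≈ 0.751

tan(βl) = -3.73
Z_in = Z_0·(Z_L + jZ_0·tanβl)/(Z_0 + jZ_L·tanβl) = 8.77 − j23.8 Ω
Γ_s = (Z_in − Z_s)/(Z_in + Z_s) = (-41.2 − j23.8)/(58.8 − j23.8), |Γ_s| = 0.751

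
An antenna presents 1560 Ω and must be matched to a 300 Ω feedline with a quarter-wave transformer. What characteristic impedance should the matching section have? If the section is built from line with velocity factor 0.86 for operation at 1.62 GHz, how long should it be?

Z_qwt = √(Z_0·R_L) = √(300 × 1560) = √468000
λ = 0.86·c/f = 0.159 m, so l = λ/4 = 0.0398 m

Z_qwt ≈ 684 Ω; length ≈ 3.98 cm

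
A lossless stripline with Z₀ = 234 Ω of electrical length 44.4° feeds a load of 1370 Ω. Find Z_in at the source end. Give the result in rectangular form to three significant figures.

tan(βl) = tan(44.4°) = 0.979
Z_in = Z_0·(Z_L + jZ_0·tanβl)/(Z_0 + jZ_L·tanβl)
     = 234·(1370 + j229)/(234 + j1340)

Z_in ≈ 79.2 − j225 Ω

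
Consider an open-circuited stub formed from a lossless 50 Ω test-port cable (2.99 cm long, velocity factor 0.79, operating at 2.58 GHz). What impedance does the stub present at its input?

Z_in ≈ +j25.7 Ω

λ = v/f = 0.79·c / 2.58 GHz = 0.0919 m
βl = 2π·l/λ = 2π × 0.325 = 117°
tan(βl) = -1.95
For an open-circuited stub, Z_in = −jZ_0·cot(βl) = −jZ_0/tan(βl)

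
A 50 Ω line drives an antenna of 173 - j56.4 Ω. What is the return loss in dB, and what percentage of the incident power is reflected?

Γ = (123 − j56.4)/(223 − j56.4), |Γ| = 0.588
RL = −20·log₁₀(0.588) = 4.61 dB
P_refl/P_inc = |Γ|² = 0.346

RL ≈ 4.61 dB; 34.6% of incident power reflected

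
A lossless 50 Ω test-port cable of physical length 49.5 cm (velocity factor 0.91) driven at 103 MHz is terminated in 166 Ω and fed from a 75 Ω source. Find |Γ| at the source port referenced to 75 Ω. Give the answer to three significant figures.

λ = v/f = 0.91·c / 103 MHz = 2.65 m
βl = 2π·l/λ = 2π × 0.187 = 67.2°
tan(βl) = 2.38
Z_in = Z_0·(Z_L + jZ_0·tanβl)/(Z_0 + jZ_L·tanβl) = 17.4 − j18.8 Ω
Γ_s = (Z_in − Z_s)/(Z_in + Z_s) = (-57.6 − j18.8)/(92.4 − j18.8), |Γ_s| = 0.642

|Γ| ≈ 0.642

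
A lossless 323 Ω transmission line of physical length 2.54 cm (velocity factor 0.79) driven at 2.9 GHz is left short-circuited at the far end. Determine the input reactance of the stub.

λ = v/f = 0.79·c / 2.9 GHz = 0.0817 m
βl = 2π·l/λ = 2π × 0.311 = 112°
tan(βl) = -2.49
For a short-circuited stub, Z_in = jZ_0·tan(βl)

X_in ≈ -804 Ω (capacitive)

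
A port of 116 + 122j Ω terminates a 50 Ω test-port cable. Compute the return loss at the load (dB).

Γ = (66 + j122)/(166 + j122), |Γ| = 0.673
RL = −20·log₁₀|Γ| = −20·log₁₀(0.673)

RL ≈ 3.44 dB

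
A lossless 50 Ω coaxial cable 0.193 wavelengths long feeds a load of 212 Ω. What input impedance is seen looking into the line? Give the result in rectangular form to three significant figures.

βl = 2π × 0.193 = 69.5°
tan(βl) = tan(69.5°) = 2.67
Z_in = Z_0·(Z_L + jZ_0·tanβl)/(Z_0 + jZ_L·tanβl)
     = 50·(212 + j134)/(50 + j566)

Z_in ≈ 13.3 − j17.5 Ω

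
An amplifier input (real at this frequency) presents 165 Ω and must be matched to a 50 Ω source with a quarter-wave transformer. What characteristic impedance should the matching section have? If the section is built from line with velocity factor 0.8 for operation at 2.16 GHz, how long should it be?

Z_qwt ≈ 90.8 Ω; length ≈ 2.78 cm

Z_qwt = √(Z_0·R_L) = √(50 × 165) = √8250
λ = 0.8·c/f = 0.111 m, so l = λ/4 = 0.0278 m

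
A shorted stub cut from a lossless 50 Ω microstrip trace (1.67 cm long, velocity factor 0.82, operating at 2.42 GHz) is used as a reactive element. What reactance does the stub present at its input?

X_in ≈ 83.7 Ω (inductive)

λ = v/f = 0.82·c / 2.42 GHz = 0.102 m
βl = 2π·l/λ = 2π × 0.164 = 59.1°
tan(βl) = 1.67
For a shorted stub, Z_in = jZ_0·tan(βl)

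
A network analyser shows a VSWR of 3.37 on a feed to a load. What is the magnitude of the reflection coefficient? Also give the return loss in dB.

|Γ| = (S − 1)/(S + 1) = (3.37 − 1)/(3.37 + 1) = 2.37/4.37
RL = −20·log₁₀|Γ| = −20·log₁₀(0.542)

|Γ| ≈ 0.542; return loss ≈ 5.31 dB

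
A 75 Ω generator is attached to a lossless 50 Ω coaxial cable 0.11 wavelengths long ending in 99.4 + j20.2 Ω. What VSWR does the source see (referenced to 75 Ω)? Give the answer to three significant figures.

VSWR ≈ 2

βl = 2π × 0.11 = 39.6°
tan(βl) = 0.827
Z_in = Z_0·(Z_L + jZ_0·tanβl)/(Z_0 + jZ_L·tanβl) = 53.2 − j38.9 Ω
Γ_s = (Z_in − Z_s)/(Z_in + Z_s) = (-21.8 − j38.9)/(128 − j38.9), |Γ_s| = 0.333
VSWR = (1 + |Γ_s|)/(1 − |Γ_s|)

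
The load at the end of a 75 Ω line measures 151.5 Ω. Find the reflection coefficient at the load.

Γ = (Z_L − Z_0)/(Z_L + Z_0) = (151.5 − 75)/(151.5 + 75) = 76.5/226.5

Γ = 0.338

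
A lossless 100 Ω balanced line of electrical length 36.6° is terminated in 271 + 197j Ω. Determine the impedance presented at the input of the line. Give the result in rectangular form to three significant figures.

tan(βl) = tan(36.6°) = 0.743
Z_in = Z_0·(Z_L + jZ_0·tanβl)/(Z_0 + jZ_L·tanβl)
     = 100·(271 + j271)/(-46.3 + j201)

Z_in ≈ 98.6 − j157 Ω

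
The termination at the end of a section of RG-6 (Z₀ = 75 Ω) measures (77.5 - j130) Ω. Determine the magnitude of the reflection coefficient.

Γ = (Z_L − Z_0)/(Z_L + Z_0) = (2.5 − j130)/(152.5 − j130)
|Γ| = 130/200

|Γ| ≈ 0.649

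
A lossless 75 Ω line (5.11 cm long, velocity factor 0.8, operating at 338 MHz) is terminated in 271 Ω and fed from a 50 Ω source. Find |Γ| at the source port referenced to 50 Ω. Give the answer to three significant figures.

λ = v/f = 0.8·c / 338 MHz = 0.71 m
βl = 2π·l/λ = 2π × 0.072 = 25.9°
tan(βl) = 0.486
Z_in = Z_0·(Z_L + jZ_0·tanβl)/(Z_0 + jZ_L·tanβl) = 82.1 − j108 Ω
Γ_s = (Z_in − Z_s)/(Z_in + Z_s) = (32.1 − j108)/(132 − j108), |Γ_s| = 0.659

|Γ| ≈ 0.659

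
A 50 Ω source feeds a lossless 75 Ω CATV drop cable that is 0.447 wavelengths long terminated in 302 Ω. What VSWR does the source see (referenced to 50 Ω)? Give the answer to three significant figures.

βl = 2π × 0.447 = 161°
tan(βl) = -0.346
Z_in = Z_0·(Z_L + jZ_0·tanβl)/(Z_0 + jZ_L·tanβl) = 115 + j134 Ω
Γ_s = (Z_in − Z_s)/(Z_in + Z_s) = (65 + j134)/(165 + j134), |Γ_s| = 0.701
VSWR = (1 + |Γ_s|)/(1 − |Γ_s|)

VSWR ≈ 5.69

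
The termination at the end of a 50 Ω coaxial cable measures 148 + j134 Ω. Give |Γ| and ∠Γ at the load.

Γ ≈ 0.694 ∠ 19.7°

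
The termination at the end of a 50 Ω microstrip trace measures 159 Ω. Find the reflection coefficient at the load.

Γ = 0.522

Γ = (Z_L − Z_0)/(Z_L + Z_0) = (159 − 50)/(159 + 50) = 109/209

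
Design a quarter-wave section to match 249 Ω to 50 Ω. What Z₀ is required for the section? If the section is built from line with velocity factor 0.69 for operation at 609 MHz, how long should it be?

Z_qwt = √(Z_0·R_L) = √(50 × 249) = √12450
λ = 0.69·c/f = 0.34 m, so l = λ/4 = 0.085 m

Z_qwt ≈ 112 Ω; length ≈ 8.5 cm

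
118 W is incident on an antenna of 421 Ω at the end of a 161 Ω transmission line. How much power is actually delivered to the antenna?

Γ = (421 − 161)/(421 + 161) = 0.447
|Γ|² = 0.2
P_refl = |Γ|²·P_inc = 23.5 W, P_del = (1 − |Γ|²)·P_inc = 94.5 W

P_delivered ≈ 94.5 W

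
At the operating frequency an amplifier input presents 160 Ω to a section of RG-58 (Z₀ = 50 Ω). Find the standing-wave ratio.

For a purely resistive load, VSWR = R_L/Z_0 or Z_0/R_L (whichever > 1) = 160/50

VSWR ≈ 3.2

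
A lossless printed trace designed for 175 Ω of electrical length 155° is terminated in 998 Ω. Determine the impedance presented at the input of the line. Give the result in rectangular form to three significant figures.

Z_in ≈ 151 + j319 Ω

tan(βl) = tan(155°) = -0.466
Z_in = Z_0·(Z_L + jZ_0·tanβl)/(Z_0 + jZ_L·tanβl)
     = 175·(998 − j81.6)/(175 − j465)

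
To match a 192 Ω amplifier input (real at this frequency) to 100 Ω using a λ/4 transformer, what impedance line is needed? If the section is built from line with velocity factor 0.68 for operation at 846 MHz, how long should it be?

Z_qwt = √(Z_0·R_L) = √(100 × 192) = √19200
λ = 0.68·c/f = 0.241 m, so l = λ/4 = 0.0603 m

Z_qwt ≈ 139 Ω; length ≈ 6.03 cm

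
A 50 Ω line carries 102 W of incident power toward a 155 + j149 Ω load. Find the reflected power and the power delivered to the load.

P_reflected ≈ 52.8 W; P_delivered ≈ 49.2 W

|Γ| = |(105 + j149)/(205 + j149)| = 0.719
|Γ|² = 0.517
P_refl = |Γ|²·P_inc = 52.8 W, P_del = (1 − |Γ|²)·P_inc = 49.2 W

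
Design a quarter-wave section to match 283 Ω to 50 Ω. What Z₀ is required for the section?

Z_qwt ≈ 119 Ω

Z_qwt = √(Z_0·R_L) = √(50 × 283) = √14150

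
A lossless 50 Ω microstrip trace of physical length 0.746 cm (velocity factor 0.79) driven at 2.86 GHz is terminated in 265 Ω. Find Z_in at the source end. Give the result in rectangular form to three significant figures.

λ = v/f = 0.79·c / 2.86 GHz = 0.0829 m
βl = 2π·l/λ = 2π × 0.09 = 32.4°
tan(βl) = tan(32.4°) = 0.635
Z_in = Z_0·(Z_L + jZ_0·tanβl)/(Z_0 + jZ_L·tanβl)
     = 50·(265 + j31.7)/(50 + j168)

Z_in ≈ 30.2 − j69.8 Ω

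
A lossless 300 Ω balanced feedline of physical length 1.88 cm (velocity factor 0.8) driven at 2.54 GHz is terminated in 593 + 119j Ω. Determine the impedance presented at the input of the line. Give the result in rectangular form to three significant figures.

λ = v/f = 0.8·c / 2.54 GHz = 0.0945 m
βl = 2π·l/λ = 2π × 0.199 = 71.6°
tan(βl) = tan(71.6°) = 3.01
Z_in = Z_0·(Z_L + jZ_0·tanβl)/(Z_0 + jZ_L·tanβl)
     = 300·(593 + j1020)/(-58.3 + j1790)

Z_in ≈ 168 − j105 Ω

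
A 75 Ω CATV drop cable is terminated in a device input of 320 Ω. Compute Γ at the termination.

Γ = 0.62

Γ = (Z_L − Z_0)/(Z_L + Z_0) = (320 − 75)/(320 + 75) = 245/395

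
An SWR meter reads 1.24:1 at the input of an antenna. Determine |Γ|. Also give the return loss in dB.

|Γ| ≈ 0.107; return loss ≈ 19.4 dB

|Γ| = (S − 1)/(S + 1) = (1.24 − 1)/(1.24 + 1) = 0.24/2.24
RL = −20·log₁₀|Γ| = −20·log₁₀(0.107)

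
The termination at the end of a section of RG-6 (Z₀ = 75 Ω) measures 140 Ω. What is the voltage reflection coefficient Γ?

Γ = (Z_L − Z_0)/(Z_L + Z_0) = (140 − 75)/(140 + 75) = 65/215

Γ = 0.302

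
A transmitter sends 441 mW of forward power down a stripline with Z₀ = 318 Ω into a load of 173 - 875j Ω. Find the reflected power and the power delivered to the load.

|Γ| = |(-145 − j875)/(491 − j875)| = 0.884
|Γ|² = 0.781
P_refl = |Γ|²·P_inc = 345 mW, P_del = (1 − |Γ|²)·P_inc = 96.4 mW

P_reflected ≈ 345 mW; P_delivered ≈ 96.4 mW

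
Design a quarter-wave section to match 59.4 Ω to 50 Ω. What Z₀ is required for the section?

Z_qwt = √(Z_0·R_L) = √(50 × 59.4) = √2970

Z_qwt ≈ 54.5 Ω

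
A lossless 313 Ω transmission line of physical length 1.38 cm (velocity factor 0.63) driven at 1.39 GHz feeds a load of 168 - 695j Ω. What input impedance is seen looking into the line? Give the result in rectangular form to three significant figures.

λ = v/f = 0.63·c / 1.39 GHz = 0.136 m
βl = 2π·l/λ = 2π × 0.101 = 36.5°
tan(βl) = tan(36.5°) = 0.741
Z_in = Z_0·(Z_L + jZ_0·tanβl)/(Z_0 + jZ_L·tanβl)
     = 313·(168 − j463)/(828 + j124)

Z_in ≈ 36.4 − j181 Ω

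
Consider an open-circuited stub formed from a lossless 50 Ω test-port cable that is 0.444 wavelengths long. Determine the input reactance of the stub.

X_in ≈ 136 Ω (inductive)

βl = 2π × 0.444 = 160°
tan(βl) = -0.367
For an open-circuited stub, Z_in = −jZ_0·cot(βl) = −jZ_0/tan(βl)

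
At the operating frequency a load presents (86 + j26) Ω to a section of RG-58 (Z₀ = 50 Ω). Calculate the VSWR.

VSWR ≈ 1.94

Γ = (Z_L − Z_0)/(Z_L + Z_0) = (36 + j26)/(136 + j26)
|Γ| = 44.4/138 = 0.321
VSWR = (1 + |Γ|)/(1 − |Γ|) = 1.32/0.679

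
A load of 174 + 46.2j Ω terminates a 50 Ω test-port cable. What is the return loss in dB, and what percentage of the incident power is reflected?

Γ = (124 + j46.2)/(224 + j46.2), |Γ| = 0.579
RL = −20·log₁₀(0.579) = 4.75 dB
P_refl/P_inc = |Γ|² = 0.335

RL ≈ 4.75 dB; 33.5% of incident power reflected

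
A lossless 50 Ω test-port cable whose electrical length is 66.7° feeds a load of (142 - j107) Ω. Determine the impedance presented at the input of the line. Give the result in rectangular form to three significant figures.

tan(βl) = tan(66.7°) = 2.32
Z_in = Z_0·(Z_L + jZ_0·tanβl)/(Z_0 + jZ_L·tanβl)
     = 50·(142 + j9.1)/(298 + j330)

Z_in ≈ 11.5 − j11.1 Ω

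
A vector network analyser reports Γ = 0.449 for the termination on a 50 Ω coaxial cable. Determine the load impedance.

Z_L = Z_0·(1 + Γ)/(1 − Γ) = 50·(1.45)/(0.551)

Z_L ≈ 131 Ω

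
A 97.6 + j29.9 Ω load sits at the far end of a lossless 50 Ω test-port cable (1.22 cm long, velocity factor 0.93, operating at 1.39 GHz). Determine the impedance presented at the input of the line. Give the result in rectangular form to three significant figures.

Z_in ≈ 95.1 − j32.3 Ω

λ = v/f = 0.93·c / 1.39 GHz = 0.201 m
βl = 2π·l/λ = 2π × 0.0608 = 21.9°
tan(βl) = tan(21.9°) = 0.402
Z_in = Z_0·(Z_L + jZ_0·tanβl)/(Z_0 + jZ_L·tanβl)
     = 50·(97.6 + j50)/(38 + j39.2)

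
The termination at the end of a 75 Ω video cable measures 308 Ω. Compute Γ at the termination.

Γ = 0.608

Γ = (Z_L − Z_0)/(Z_L + Z_0) = (308 − 75)/(308 + 75) = 233/383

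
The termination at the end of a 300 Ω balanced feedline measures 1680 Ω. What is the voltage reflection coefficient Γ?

Γ = 0.697

Γ = (Z_L − Z_0)/(Z_L + Z_0) = (1680 − 300)/(1680 + 300) = 1380/1980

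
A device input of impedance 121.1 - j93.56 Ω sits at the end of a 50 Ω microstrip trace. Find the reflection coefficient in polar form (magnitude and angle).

Γ = (Z_L − Z_0)/(Z_L + Z_0) = (71.1 − j93.56)/(171.1 − j93.56)
|Γ| = 118/195 = 0.603

Γ ≈ 0.603 ∠ -24.1°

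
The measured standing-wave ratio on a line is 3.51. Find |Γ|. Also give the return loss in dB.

|Γ| = (S − 1)/(S + 1) = (3.51 − 1)/(3.51 + 1) = 2.51/4.51
RL = −20·log₁₀|Γ| = −20·log₁₀(0.557)

|Γ| ≈ 0.557; return loss ≈ 5.09 dB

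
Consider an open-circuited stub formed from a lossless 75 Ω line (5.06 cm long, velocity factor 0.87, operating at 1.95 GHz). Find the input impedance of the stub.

Z_in ≈ +j77.9 Ω

λ = v/f = 0.87·c / 1.95 GHz = 0.134 m
βl = 2π·l/λ = 2π × 0.378 = 136°
tan(βl) = -0.962
For an open-circuited stub, Z_in = −jZ_0·cot(βl) = −jZ_0/tan(βl)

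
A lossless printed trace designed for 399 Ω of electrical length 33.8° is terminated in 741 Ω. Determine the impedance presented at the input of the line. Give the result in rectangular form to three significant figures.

Z_in ≈ 422 − j257 Ω

tan(βl) = tan(33.8°) = 0.669
Z_in = Z_0·(Z_L + jZ_0·tanβl)/(Z_0 + jZ_L·tanβl)
     = 399·(741 + j267)/(399 + j496)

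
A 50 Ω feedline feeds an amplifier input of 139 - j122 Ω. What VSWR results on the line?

VSWR ≈ 5.08

Γ = (Z_L − Z_0)/(Z_L + Z_0) = (89 − j122)/(189 − j122)
|Γ| = 151/225 = 0.671
VSWR = (1 + |Γ|)/(1 − |Γ|) = 1.67/0.329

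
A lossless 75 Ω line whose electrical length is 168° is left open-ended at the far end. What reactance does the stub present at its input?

tan(βl) = -0.213
For an open-ended stub, Z_in = −jZ_0·cot(βl) = −jZ_0/tan(βl)

X_in ≈ 353 Ω (inductive)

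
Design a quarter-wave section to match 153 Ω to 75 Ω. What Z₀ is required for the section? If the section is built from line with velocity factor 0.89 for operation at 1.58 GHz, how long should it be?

Z_qwt = √(Z_0·R_L) = √(75 × 153) = √11480
λ = 0.89·c/f = 0.169 m, so l = λ/4 = 0.0422 m

Z_qwt ≈ 107 Ω; length ≈ 4.22 cm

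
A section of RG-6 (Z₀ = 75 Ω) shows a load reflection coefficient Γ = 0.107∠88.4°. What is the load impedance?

Z_L = Z_0·(1 + Γ)/(1 − Γ) = 75·(1 + j0.107)/(0.997 − j0.107)

Z_L ≈ 73.7 + j16 Ω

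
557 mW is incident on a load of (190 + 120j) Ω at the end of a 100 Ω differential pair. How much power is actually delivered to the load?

P_delivered ≈ 430 mW

|Γ| = |(90 + j120)/(290 + j120)| = 0.478
|Γ|² = 0.228
P_refl = |Γ|²·P_inc = 127 mW, P_del = (1 − |Γ|²)·P_inc = 430 mW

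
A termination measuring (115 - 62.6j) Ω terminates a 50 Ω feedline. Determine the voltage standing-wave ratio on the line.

VSWR ≈ 3.09

Γ = (Z_L − Z_0)/(Z_L + Z_0) = (65 − j62.6)/(165 − j62.6)
|Γ| = 90.2/176 = 0.511
VSWR = (1 + |Γ|)/(1 − |Γ|) = 1.51/0.489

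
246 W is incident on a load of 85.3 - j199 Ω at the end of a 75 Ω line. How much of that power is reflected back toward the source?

P_reflected ≈ 150 W

|Γ| = |(10.3 − j199)/(160.3 − j199)| = 0.78
|Γ|² = 0.608
P_refl = |Γ|²·P_inc = 150 W, P_del = (1 − |Γ|²)·P_inc = 96.4 W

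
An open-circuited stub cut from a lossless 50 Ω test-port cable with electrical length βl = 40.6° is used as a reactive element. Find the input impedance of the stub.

Z_in ≈ −j58.3 Ω

tan(βl) = 0.857
For an open-circuited stub, Z_in = −jZ_0·cot(βl) = −jZ_0/tan(βl)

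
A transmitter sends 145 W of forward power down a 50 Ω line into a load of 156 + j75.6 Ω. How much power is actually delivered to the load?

|Γ| = |(106 + j75.6)/(206 + j75.6)| = 0.593
|Γ|² = 0.352
P_refl = |Γ|²·P_inc = 51 W, P_del = (1 − |Γ|²)·P_inc = 94 W

P_delivered ≈ 94 W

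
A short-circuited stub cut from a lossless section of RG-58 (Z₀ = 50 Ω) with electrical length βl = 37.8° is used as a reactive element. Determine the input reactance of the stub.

X_in ≈ 38.8 Ω (inductive)

tan(βl) = 0.776
For a short-circuited stub, Z_in = jZ_0·tan(βl)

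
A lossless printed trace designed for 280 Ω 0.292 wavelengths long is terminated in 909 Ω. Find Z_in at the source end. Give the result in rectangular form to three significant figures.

βl = 2π × 0.292 = 105°
tan(βl) = tan(105°) = -3.7
Z_in = Z_0·(Z_L + jZ_0·tanβl)/(Z_0 + jZ_L·tanβl)
     = 280·(909 − j1040)/(280 − j3360)

Z_in ≈ 91.9 + j68 Ω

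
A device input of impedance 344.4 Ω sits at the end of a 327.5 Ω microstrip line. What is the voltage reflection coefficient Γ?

Γ = 0.0252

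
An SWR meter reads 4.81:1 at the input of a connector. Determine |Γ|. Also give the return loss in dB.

|Γ| = (S − 1)/(S + 1) = (4.81 − 1)/(4.81 + 1) = 3.81/5.81
RL = −20·log₁₀|Γ| = −20·log₁₀(0.656)

|Γ| ≈ 0.656; return loss ≈ 3.67 dB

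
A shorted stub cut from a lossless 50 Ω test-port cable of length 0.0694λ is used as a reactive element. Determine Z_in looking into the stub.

βl = 2π × 0.0694 = 25°
tan(βl) = 0.466
For a shorted stub, Z_in = jZ_0·tan(βl)

Z_in ≈ +j23.3 Ω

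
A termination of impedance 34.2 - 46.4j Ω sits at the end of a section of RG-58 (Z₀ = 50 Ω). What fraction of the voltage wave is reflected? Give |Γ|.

Γ = (Z_L − Z_0)/(Z_L + Z_0) = (-15.8 − j46.4)/(84.2 − j46.4)
|Γ| = 49/96.1

|Γ| ≈ 0.51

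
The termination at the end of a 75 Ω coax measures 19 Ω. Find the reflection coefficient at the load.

Γ = (Z_L − Z_0)/(Z_L + Z_0) = (19 − 75)/(19 + 75) = -56/94

Γ = -0.596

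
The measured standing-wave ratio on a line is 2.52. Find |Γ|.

|Γ| = (S − 1)/(S + 1) = (2.52 − 1)/(2.52 + 1) = 1.52/3.52

|Γ| ≈ 0.432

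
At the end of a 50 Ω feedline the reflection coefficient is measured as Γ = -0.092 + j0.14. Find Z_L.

Z_L = Z_0·(1 + Γ)/(1 − Γ) = 50·(0.908 + j0.14)/(1.09 − j0.14)

Z_L ≈ 40.1 + j11.6 Ω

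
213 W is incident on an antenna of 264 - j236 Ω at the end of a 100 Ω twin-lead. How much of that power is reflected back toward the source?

|Γ| = |(164 − j236)/(364 − j236)| = 0.662
|Γ|² = 0.439
P_refl = |Γ|²·P_inc = 93.5 W, P_del = (1 − |Γ|²)·P_inc = 120 W

P_reflected ≈ 93.5 W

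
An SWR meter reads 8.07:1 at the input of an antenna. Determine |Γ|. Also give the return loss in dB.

|Γ| ≈ 0.779; return loss ≈ 2.16 dB

|Γ| = (S − 1)/(S + 1) = (8.07 − 1)/(8.07 + 1) = 7.07/9.07
RL = −20·log₁₀|Γ| = −20·log₁₀(0.779)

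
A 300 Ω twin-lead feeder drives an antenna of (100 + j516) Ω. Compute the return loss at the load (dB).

Γ = (-200 + j516)/(400 + j516), |Γ| = 0.848
RL = −20·log₁₀|Γ| = −20·log₁₀(0.848)

RL ≈ 1.44 dB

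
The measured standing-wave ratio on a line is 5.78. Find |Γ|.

|Γ| = (S − 1)/(S + 1) = (5.78 − 1)/(5.78 + 1) = 4.78/6.78

|Γ| ≈ 0.705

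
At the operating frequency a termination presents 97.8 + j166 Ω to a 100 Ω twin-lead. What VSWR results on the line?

VSWR ≈ 4.6

Γ = (Z_L − Z_0)/(Z_L + Z_0) = (-2.2 + j166)/(197.8 + j166)
|Γ| = 166/258 = 0.643
VSWR = (1 + |Γ|)/(1 − |Γ|) = 1.64/0.357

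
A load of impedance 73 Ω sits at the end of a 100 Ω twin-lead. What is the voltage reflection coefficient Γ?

Γ = -0.156

Γ = (Z_L − Z_0)/(Z_L + Z_0) = (73 − 100)/(73 + 100) = -27/173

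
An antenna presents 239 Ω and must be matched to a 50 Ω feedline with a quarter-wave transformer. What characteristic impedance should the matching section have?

Z_qwt ≈ 109 Ω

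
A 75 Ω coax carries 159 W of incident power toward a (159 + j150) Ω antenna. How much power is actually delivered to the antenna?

P_delivered ≈ 98.2 W

|Γ| = |(84 + j150)/(234 + j150)| = 0.619
|Γ|² = 0.383
P_refl = |Γ|²·P_inc = 60.8 W, P_del = (1 − |Γ|²)·P_inc = 98.2 W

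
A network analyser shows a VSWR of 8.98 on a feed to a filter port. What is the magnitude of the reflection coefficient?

|Γ| ≈ 0.8

|Γ| = (S − 1)/(S + 1) = (8.98 − 1)/(8.98 + 1) = 7.98/9.98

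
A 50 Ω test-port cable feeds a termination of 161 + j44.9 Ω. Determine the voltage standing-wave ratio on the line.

Γ = (Z_L − Z_0)/(Z_L + Z_0) = (111 + j44.9)/(211 + j44.9)
|Γ| = 120/216 = 0.555
VSWR = (1 + |Γ|)/(1 − |Γ|) = 1.56/0.445

VSWR ≈ 3.49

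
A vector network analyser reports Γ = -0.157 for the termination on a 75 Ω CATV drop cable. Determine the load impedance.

Z_L ≈ 54.6 Ω

Z_L = Z_0·(1 + Γ)/(1 − Γ) = 75·(0.843)/(1.16)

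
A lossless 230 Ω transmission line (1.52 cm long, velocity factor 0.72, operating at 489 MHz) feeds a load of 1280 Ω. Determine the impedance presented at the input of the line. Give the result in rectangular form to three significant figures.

Z_in ≈ 538 − j607 Ω

λ = v/f = 0.72·c / 489 MHz = 0.442 m
βl = 2π·l/λ = 2π × 0.0344 = 12.4°
tan(βl) = tan(12.4°) = 0.22
Z_in = Z_0·(Z_L + jZ_0·tanβl)/(Z_0 + jZ_L·tanβl)
     = 230·(1280 + j50.5)/(230 + j281)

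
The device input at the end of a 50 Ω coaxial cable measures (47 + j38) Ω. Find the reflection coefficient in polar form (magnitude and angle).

Γ ≈ 0.366 ∠ 73.1°

Γ = (Z_L − Z_0)/(Z_L + Z_0) = (-3 + j38)/(97 + j38)
|Γ| = 38.1/104 = 0.366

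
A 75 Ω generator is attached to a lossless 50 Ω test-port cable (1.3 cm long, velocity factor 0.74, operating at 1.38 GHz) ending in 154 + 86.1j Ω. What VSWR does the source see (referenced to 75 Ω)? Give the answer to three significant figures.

λ = v/f = 0.74·c / 1.38 GHz = 0.161 m
βl = 2π·l/λ = 2π × 0.0808 = 29.1°
tan(βl) = 0.556
Z_in = Z_0·(Z_L + jZ_0·tanβl)/(Z_0 + jZ_L·tanβl) = 68.6 − j88.2 Ω
Γ_s = (Z_in − Z_s)/(Z_in + Z_s) = (-6.37 − j88.2)/(144 − j88.2), |Γ_s| = 0.525
VSWR = (1 + |Γ_s|)/(1 − |Γ_s|)

VSWR ≈ 3.21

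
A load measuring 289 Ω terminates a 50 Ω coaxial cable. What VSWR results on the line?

VSWR ≈ 5.78

For a purely resistive load, VSWR = R_L/Z_0 or Z_0/R_L (whichever > 1) = 289/50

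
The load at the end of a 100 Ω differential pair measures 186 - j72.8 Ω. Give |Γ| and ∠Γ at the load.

Γ ≈ 0.382 ∠ -26°

Γ = (Z_L − Z_0)/(Z_L + Z_0) = (86 − j72.8)/(286 − j72.8)
|Γ| = 113/295 = 0.382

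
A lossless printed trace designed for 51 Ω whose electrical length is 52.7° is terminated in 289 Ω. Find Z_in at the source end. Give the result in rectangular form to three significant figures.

tan(βl) = tan(52.7°) = 1.31
Z_in = Z_0·(Z_L + jZ_0·tanβl)/(Z_0 + jZ_L·tanβl)
     = 51·(289 + j66.9)/(51 + j379)

Z_in ≈ 14 − j37 Ω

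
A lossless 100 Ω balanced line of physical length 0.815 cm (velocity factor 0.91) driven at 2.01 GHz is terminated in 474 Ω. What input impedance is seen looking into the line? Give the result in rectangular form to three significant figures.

Z_in ≈ 121 − j188 Ω

λ = v/f = 0.91·c / 2.01 GHz = 0.136 m
βl = 2π·l/λ = 2π × 0.06 = 21.6°
tan(βl) = tan(21.6°) = 0.396
Z_in = Z_0·(Z_L + jZ_0·tanβl)/(Z_0 + jZ_L·tanβl)
     = 100·(474 + j39.6)/(100 + j188)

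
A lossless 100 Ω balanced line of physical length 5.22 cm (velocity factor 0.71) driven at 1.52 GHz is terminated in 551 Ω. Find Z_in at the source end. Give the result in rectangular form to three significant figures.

Z_in ≈ 34.1 + j90.9 Ω

λ = v/f = 0.71·c / 1.52 GHz = 0.14 m
βl = 2π·l/λ = 2π × 0.373 = 134°
tan(βl) = tan(134°) = -1.03
Z_in = Z_0·(Z_L + jZ_0·tanβl)/(Z_0 + jZ_L·tanβl)
     = 100·(551 − j103)/(100 − j569)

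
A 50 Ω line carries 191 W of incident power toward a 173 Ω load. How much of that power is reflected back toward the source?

P_reflected ≈ 58.1 W

Γ = (173 − 50)/(173 + 50) = 0.552
|Γ|² = 0.304
P_refl = |Γ|²·P_inc = 58.1 W, P_del = (1 − |Γ|²)·P_inc = 133 W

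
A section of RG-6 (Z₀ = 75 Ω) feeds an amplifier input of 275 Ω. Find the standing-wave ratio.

For a purely resistive load, VSWR = R_L/Z_0 or Z_0/R_L (whichever > 1) = 275/75

VSWR ≈ 3.67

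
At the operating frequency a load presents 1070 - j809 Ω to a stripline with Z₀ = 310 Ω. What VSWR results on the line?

Γ = (Z_L − Z_0)/(Z_L + Z_0) = (760 − j809)/(1380 − j809)
|Γ| = 1110/1600 = 0.694
VSWR = (1 + |Γ|)/(1 − |Γ|) = 1.69/0.306

VSWR ≈ 5.53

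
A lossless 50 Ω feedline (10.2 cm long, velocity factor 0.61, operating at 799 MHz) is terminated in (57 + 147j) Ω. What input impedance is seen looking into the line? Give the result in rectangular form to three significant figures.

λ = v/f = 0.61·c / 799 MHz = 0.229 m
βl = 2π·l/λ = 2π × 0.445 = 160°
tan(βl) = tan(160°) = -0.358
Z_in = Z_0·(Z_L + jZ_0·tanβl)/(Z_0 + jZ_L·tanβl)
     = 50·(57 + j129)/(103 − j20.4)

Z_in ≈ 14.7 + j65.9 Ω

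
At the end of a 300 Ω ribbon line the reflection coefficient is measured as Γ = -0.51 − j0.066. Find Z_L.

Z_L = Z_0·(1 + Γ)/(1 − Γ) = 300·(0.49 − j0.066)/(1.51 + j0.066)

Z_L ≈ 96.6 − j17.3 Ω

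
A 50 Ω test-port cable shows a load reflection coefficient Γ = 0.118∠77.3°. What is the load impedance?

Z_L = Z_0·(1 + Γ)/(1 − Γ) = 50·(1.03 + j0.115)/(0.974 − j0.115)

Z_L ≈ 51.2 + j12 Ω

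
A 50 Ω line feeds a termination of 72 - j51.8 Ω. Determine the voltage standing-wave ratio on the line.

VSWR ≈ 2.48

Γ = (Z_L − Z_0)/(Z_L + Z_0) = (22 − j51.8)/(122 − j51.8)
|Γ| = 56.3/133 = 0.425
VSWR = (1 + |Γ|)/(1 − |Γ|) = 1.42/0.575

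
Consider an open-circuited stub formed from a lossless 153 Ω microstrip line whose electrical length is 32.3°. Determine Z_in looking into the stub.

Z_in ≈ −j242 Ω

tan(βl) = 0.632
For an open-circuited stub, Z_in = −jZ_0·cot(βl) = −jZ_0/tan(βl)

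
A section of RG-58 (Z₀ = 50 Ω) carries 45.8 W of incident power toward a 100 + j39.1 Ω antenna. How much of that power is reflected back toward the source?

P_reflected ≈ 7.68 W

|Γ| = |(50 + j39.1)/(150 + j39.1)| = 0.409
|Γ|² = 0.168
P_refl = |Γ|²·P_inc = 7.68 W, P_del = (1 − |Γ|²)·P_inc = 38.1 W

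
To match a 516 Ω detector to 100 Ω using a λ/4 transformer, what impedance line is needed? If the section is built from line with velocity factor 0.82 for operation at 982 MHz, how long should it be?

Z_qwt = √(Z_0·R_L) = √(100 × 516) = √51600
λ = 0.82·c/f = 0.251 m, so l = λ/4 = 0.0626 m

Z_qwt ≈ 227 Ω; length ≈ 6.26 cm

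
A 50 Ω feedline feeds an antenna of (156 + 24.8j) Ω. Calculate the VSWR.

Γ = (Z_L − Z_0)/(Z_L + Z_0) = (106 + j24.8)/(206 + j24.8)
|Γ| = 109/207 = 0.525
VSWR = (1 + |Γ|)/(1 − |Γ|) = 1.52/0.475

VSWR ≈ 3.21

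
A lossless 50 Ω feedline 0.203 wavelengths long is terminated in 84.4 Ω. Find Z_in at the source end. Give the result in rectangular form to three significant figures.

Z_in ≈ 31.3 − j9.56 Ω

βl = 2π × 0.203 = 73.1°
tan(βl) = tan(73.1°) = 3.29
Z_in = Z_0·(Z_L + jZ_0·tanβl)/(Z_0 + jZ_L·tanβl)
     = 50·(84.4 + j164)/(50 + j277)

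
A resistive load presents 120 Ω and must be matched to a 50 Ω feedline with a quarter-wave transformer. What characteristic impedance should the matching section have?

Z_qwt ≈ 77.5 Ω

Z_qwt = √(Z_0·R_L) = √(50 × 120) = √6000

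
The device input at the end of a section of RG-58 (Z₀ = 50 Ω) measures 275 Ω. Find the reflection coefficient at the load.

Γ = 0.692

Γ = (Z_L − Z_0)/(Z_L + Z_0) = (275 − 50)/(275 + 50) = 225/325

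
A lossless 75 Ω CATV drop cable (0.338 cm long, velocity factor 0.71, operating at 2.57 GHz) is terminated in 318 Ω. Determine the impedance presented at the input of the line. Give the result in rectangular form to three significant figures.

λ = v/f = 0.71·c / 2.57 GHz = 0.0829 m
βl = 2π·l/λ = 2π × 0.0408 = 14.7°
tan(βl) = tan(14.7°) = 0.262
Z_in = Z_0·(Z_L + jZ_0·tanβl)/(Z_0 + jZ_L·tanβl)
     = 75·(318 + j19.7)/(75 + j83.3)

Z_in ≈ 152 − j149 Ω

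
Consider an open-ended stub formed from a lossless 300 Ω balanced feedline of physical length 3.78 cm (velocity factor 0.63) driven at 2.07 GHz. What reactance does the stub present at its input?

X_in ≈ 500 Ω (inductive)

λ = v/f = 0.63·c / 2.07 GHz = 0.0913 m
βl = 2π·l/λ = 2π × 0.414 = 149°
tan(βl) = -0.6
For an open-ended stub, Z_in = −jZ_0·cot(βl) = −jZ_0/tan(βl)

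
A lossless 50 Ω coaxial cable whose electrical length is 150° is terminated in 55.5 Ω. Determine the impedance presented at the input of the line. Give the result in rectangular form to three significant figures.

Z_in ≈ 52.5 + j4.75 Ω

tan(βl) = tan(150°) = -0.577
Z_in = Z_0·(Z_L + jZ_0·tanβl)/(Z_0 + jZ_L·tanβl)
     = 50·(55.5 − j28.9)/(50 − j32)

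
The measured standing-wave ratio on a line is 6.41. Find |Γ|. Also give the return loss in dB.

|Γ| = (S − 1)/(S + 1) = (6.41 − 1)/(6.41 + 1) = 5.41/7.41
RL = −20·log₁₀|Γ| = −20·log₁₀(0.73)

|Γ| ≈ 0.73; return loss ≈ 2.73 dB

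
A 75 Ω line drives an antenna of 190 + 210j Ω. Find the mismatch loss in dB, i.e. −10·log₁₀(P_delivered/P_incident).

Γ = (115 + j210)/(265 + j210), |Γ| = 0.708
|Γ|² = 0.501, so P_del/P_inc = 1 − |Γ|² = 0.499
ML = −10·log₁₀(1 − |Γ|²)

mismatch loss ≈ 3.02 dB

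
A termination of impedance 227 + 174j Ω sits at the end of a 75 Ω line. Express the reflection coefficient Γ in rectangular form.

Γ ≈ 0.627 + j0.215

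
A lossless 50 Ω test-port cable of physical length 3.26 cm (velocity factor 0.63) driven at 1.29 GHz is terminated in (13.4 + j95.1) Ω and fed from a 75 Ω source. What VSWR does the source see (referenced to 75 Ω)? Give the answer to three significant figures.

λ = v/f = 0.63·c / 1.29 GHz = 0.147 m
βl = 2π·l/λ = 2π × 0.223 = 80.1°
tan(βl) = 5.73
Z_in = Z_0·(Z_L + jZ_0·tanβl)/(Z_0 + jZ_L·tanβl) = 4.52 − j37.8 Ω
Γ_s = (Z_in − Z_s)/(Z_in + Z_s) = (-70.5 − j37.8)/(79.5 − j37.8), |Γ_s| = 0.908
VSWR = (1 + |Γ_s|)/(1 − |Γ_s|)

VSWR ≈ 20.8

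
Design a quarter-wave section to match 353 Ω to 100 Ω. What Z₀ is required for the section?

Z_qwt ≈ 188 Ω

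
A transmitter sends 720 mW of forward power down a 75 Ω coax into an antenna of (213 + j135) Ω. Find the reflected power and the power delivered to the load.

|Γ| = |(138 + j135)/(288 + j135)| = 0.607
|Γ|² = 0.368
P_refl = |Γ|²·P_inc = 265 mW, P_del = (1 − |Γ|²)·P_inc = 455 mW

P_reflected ≈ 265 mW; P_delivered ≈ 455 mW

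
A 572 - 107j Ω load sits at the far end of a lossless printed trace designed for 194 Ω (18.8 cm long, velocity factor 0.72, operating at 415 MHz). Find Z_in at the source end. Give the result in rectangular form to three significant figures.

λ = v/f = 0.72·c / 415 MHz = 0.52 m
βl = 2π·l/λ = 2π × 0.361 = 130°
tan(βl) = tan(130°) = -1.19
Z_in = Z_0·(Z_L + jZ_0·tanβl)/(Z_0 + jZ_L·tanβl)
     = 194·(572 − j338)/(66.6 − j681)

Z_in ≈ 111 + j152 Ω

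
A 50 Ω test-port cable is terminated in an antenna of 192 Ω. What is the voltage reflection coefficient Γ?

Γ = (Z_L − Z_0)/(Z_L + Z_0) = (192 − 50)/(192 + 50) = 142/242

Γ = 0.587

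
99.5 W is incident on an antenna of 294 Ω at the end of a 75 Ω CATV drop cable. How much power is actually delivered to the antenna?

Γ = (294 − 75)/(294 + 75) = 0.593
|Γ|² = 0.352
P_refl = |Γ|²·P_inc = 35 W, P_del = (1 − |Γ|²)·P_inc = 64.5 W

P_delivered ≈ 64.5 W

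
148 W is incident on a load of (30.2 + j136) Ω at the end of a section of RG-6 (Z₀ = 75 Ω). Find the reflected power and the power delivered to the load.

|Γ| = |(-44.8 + j136)/(105.2 + j136)| = 0.833
|Γ|² = 0.694
P_refl = |Γ|²·P_inc = 103 W, P_del = (1 − |Γ|²)·P_inc = 45.4 W

P_reflected ≈ 103 W; P_delivered ≈ 45.4 W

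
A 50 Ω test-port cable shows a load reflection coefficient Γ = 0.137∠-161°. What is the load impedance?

Z_L ≈ 38.4 − j3.49 Ω

Z_L = Z_0·(1 + Γ)/(1 − Γ) = 50·(0.87 − j0.0446)/(1.13 + j0.0446)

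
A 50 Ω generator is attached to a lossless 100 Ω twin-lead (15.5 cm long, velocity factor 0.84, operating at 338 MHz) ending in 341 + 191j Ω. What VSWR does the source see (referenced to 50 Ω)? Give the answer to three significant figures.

λ = v/f = 0.84·c / 338 MHz = 0.746 m
βl = 2π·l/λ = 2π × 0.208 = 74.8°
tan(βl) = 3.69
Z_in = Z_0·(Z_L + jZ_0·tanβl)/(Z_0 + jZ_L·tanβl) = 25.6 − j39.4 Ω
Γ_s = (Z_in − Z_s)/(Z_in + Z_s) = (-24.4 − j39.4)/(75.6 − j39.4), |Γ_s| = 0.544
VSWR = (1 + |Γ_s|)/(1 − |Γ_s|)

VSWR ≈ 3.38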